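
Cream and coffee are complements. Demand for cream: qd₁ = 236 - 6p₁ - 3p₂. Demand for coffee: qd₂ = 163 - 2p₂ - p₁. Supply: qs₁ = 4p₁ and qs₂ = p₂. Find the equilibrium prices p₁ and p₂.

p₁ = 73/9, p₂ = 1394/27

Market 1: 236 - 6p₁ - 3p₂ = 4p₁ → 10p₁ + 3p₂ = 236.
Market 2: 3p₂ + p₁ = 163.
Eliminating p₂: 3×(1) − 3×(2) gives 27p₁ = 219, so p₁ = 73/9.
Back-substitute into (2): p₂ = (163 − 1×73/9) / 3 = 1394/27.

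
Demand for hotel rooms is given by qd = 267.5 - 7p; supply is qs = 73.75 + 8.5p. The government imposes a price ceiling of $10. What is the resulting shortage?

Shortage = 38.75

Equilibrium price would be p* = 12.5, so the ceiling at 10 binds.
At p = 10: qd = 267.5 − 7(10) = 197.5, qs = 73.75 + 8.5(10) = 158.75.
Shortage = 197.5 − 158.75 = 38.75.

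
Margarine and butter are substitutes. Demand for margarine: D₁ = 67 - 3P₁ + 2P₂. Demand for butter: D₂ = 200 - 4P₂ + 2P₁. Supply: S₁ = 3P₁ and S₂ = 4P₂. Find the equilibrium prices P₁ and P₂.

P₁ = 234/11, P₂ = 667/22

Market 1: 67 - 3P₁ + 2P₂ = 3P₁ → 6P₁ - 2P₂ = 67.
Market 2: 8P₂ - 2P₁ = 200.
Eliminating P₂: 8×(1) + 2×(2) gives 44P₁ = 936, so P₁ = 234/11.
Back-substitute into (2): P₂ = (200 + 2×234/11) / 8 = 667/22.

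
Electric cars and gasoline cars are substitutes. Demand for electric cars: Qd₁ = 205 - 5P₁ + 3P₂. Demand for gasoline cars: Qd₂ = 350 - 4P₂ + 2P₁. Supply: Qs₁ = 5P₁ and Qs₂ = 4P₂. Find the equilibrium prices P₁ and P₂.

P₁ = 1345/37, P₂ = 1955/37

Market 1: 205 - 5P₁ + 3P₂ = 5P₁ → 10P₁ - 3P₂ = 205.
Market 2: 8P₂ - 2P₁ = 350.
Eliminating P₂: 8×(1) + 3×(2) gives 74P₁ = 2690, so P₁ = 1345/37.
Back-substitute into (2): P₂ = (350 + 2×1345/37) / 8 = 1955/37.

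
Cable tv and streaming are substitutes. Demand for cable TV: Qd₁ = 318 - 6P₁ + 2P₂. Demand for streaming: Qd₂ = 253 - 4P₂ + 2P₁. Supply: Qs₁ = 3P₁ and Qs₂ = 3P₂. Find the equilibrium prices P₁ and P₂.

P₁ = 2732/59, P₂ = 2913/59

Market 1: 318 - 6P₁ + 2P₂ = 3P₁ → 9P₁ - 2P₂ = 318.
Market 2: 7P₂ - 2P₁ = 253.
Eliminating P₂: 7×(1) + 2×(2) gives 59P₁ = 2732, so P₁ = 2732/59.
Back-substitute into (2): P₂ = (253 + 2×2732/59) / 7 = 2913/59.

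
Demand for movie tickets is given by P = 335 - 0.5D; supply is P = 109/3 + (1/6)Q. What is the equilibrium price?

P* = 111

Set the two price expressions equal: 335 - 0.5Q = 109/3 + (1/6)Q.
896/3 = (2/3)Q, so Q* = 448.
P* = 335 − (0.5)(448) = 111.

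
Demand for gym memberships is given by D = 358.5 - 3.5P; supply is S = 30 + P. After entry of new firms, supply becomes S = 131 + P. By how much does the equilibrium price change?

Original equilibrium: P* = 73, Q* = 103.
New equilibrium: 358.5 - 3.5P = 131 + P, so 227.5 = 4.5P and P' = 455/9; Q' = 358.5 − 3.5(455/9) = 1634/9.
Change in price: 455/9 − 73 = -202/9.

ΔP = -202/9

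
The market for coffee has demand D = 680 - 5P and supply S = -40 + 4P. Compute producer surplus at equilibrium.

Equilibrium: 680 - 5P = -40 + 4P gives P* = 80, Q* = 280.
Supply starts at P = 10 (where S = 0).
PS = ½(80 − 10)(280) = 9800.

Producer surplus = 9800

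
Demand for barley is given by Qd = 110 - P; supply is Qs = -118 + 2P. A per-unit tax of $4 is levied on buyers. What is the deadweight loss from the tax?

Pre-tax equilibrium: P* = 76, Q* = 34.
Tax on buyers shifts demand to Qd = 110 − 1(P + 4) = 106 - P.
106 - P = -118 + 2P gives seller price Ps = 224/3; buyers pay Pb = 224/3 + 4 = 236/3.
New quantity: Q = 110 − 1(236/3) = 94/3.
DWL = ½ × 4 × (34 − 94/3) = 16/3.

Deadweight loss = 16/3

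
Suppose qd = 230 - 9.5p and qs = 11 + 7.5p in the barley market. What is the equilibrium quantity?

Set qd = qs: 230 - 9.5p = 11 + 7.5p.
219 = 17p, so p* = 219/17.
q* = 230 − 9.5(219/17) = 3659/34.

q* = 3659/34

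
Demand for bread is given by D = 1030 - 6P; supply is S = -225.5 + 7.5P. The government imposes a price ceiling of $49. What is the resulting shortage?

Equilibrium price would be P* = 93, so the ceiling at 49 binds.
At P = 49: D = 1030 − 6(49) = 736, S = -225.5 + 7.5(49) = 142.
Shortage = 736 − 142 = 594.

Shortage = 594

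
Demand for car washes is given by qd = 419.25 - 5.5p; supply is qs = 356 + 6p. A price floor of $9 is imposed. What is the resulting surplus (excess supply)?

Equilibrium price would be p* = 5.5, so the floor at 9 binds.
At p = 9: qd = 369.75, qs = 410.
Surplus = 410 − 369.75 = 40.25.

Surplus = 40.25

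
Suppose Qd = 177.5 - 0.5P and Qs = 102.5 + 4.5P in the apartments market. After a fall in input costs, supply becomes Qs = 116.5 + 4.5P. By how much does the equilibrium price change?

ΔP = -2.8

Original equilibrium: P* = 15, Q* = 170.
New equilibrium: 177.5 - 0.5P = 116.5 + 4.5P, so 61 = 5P and P' = 12.2; Q' = 177.5 − 0.5(12.2) = 171.4.
Change in price: 12.2 − 15 = -2.8.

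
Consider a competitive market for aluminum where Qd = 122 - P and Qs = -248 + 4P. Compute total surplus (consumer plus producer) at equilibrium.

Total surplus = 1440

Equilibrium: 122 - P = -248 + 4P gives P* = 74, Q* = 48.
Demand choke price: P = 122; supply starts at P = 62.
CS = ½(122 − 74)(48) = 1152; PS = ½(74 − 62)(48) = 288.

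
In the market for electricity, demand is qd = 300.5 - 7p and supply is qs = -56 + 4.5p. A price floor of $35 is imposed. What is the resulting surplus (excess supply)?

Surplus = 46

Equilibrium price would be p* = 31, so the floor at 35 binds.
At p = 35: qd = 55.5, qs = 101.5.
Surplus = 101.5 − 55.5 = 46.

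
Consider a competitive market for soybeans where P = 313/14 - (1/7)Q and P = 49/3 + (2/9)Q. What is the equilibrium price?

Set the two price expressions equal: 313/14 - (1/7)Q = 49/3 + (2/9)Q.
253/42 = (23/63)Q, so Q* = 16.5.
P* = 313/14 − (1/7)(16.5) = 20.

P* = 20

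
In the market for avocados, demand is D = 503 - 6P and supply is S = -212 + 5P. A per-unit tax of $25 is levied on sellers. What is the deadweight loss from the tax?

Pre-tax equilibrium: P* = 65, Q* = 113.
Tax on sellers shifts supply to S = -212 + 5(P − 25) = -337 + 5P.
503 - 6P = -337 + 5P gives buyer price Pb = 840/11; sellers receive Ps = 840/11 − 25 = 565/11.
New quantity: Q = 503 − 6(840/11) = 493/11.
DWL = ½ × 25 × (113 − 493/11) = 9375/11.

Deadweight loss = 9375/11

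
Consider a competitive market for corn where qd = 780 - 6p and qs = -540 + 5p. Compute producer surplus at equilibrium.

Producer surplus = 360

Equilibrium: 780 - 6p = -540 + 5p gives p* = 120, q* = 60.
Supply starts at p = 108 (where qs = 0).
PS = ½(120 − 108)(60) = 360.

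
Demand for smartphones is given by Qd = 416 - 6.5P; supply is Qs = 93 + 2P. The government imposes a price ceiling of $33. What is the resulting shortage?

Equilibrium price would be P* = 38, so the ceiling at 33 binds.
At P = 33: Qd = 416 − 6.5(33) = 201.5, Qs = 93 + 2(33) = 159.
Shortage = 201.5 − 159 = 42.5.

Shortage = 42.5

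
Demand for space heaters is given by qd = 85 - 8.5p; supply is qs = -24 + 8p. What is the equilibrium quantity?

q* = 952/33

Set qd = qs: 85 - 8.5p = -24 + 8p.
109 = 16.5p, so p* = 218/33.
q* = 85 − 8.5(218/33) = 952/33.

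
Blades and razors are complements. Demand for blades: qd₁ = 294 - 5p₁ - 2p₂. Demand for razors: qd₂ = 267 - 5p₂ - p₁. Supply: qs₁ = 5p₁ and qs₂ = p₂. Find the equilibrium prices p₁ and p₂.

p₁ = 615/29, p₂ = 1188/29

Market 1: 294 - 5p₁ - 2p₂ = 5p₁ → 10p₁ + 2p₂ = 294.
Market 2: 6p₂ + p₁ = 267.
Eliminating p₂: 6×(1) − 2×(2) gives 58p₁ = 1230, so p₁ = 615/29.
Back-substitute into (2): p₂ = (267 − 1×615/29) / 6 = 1188/29.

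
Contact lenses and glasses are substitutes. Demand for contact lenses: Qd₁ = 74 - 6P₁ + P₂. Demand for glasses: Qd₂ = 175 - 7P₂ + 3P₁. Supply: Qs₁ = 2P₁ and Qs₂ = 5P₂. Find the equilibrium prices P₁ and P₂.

P₁ = 1063/93, P₂ = 1622/93

Market 1: 74 - 6P₁ + P₂ = 2P₁ → 8P₁ - P₂ = 74.
Market 2: 12P₂ - 3P₁ = 175.
Eliminating P₂: 12×(1) + 1×(2) gives 93P₁ = 1063, so P₁ = 1063/93.
Back-substitute into (2): P₂ = (175 + 3×1063/93) / 12 = 1622/93.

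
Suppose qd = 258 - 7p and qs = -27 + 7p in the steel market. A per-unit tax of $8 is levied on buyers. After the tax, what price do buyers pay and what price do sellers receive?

Buyers pay 341/14, sellers receive 229/14

Pre-tax equilibrium: p* = 285/14, q* = 115.5.
Tax on buyers shifts demand to qd = 258 − 7(p + 8) = 202 - 7p.
202 - 7p = -27 + 7p gives seller price ps = 229/14; buyers pay pb = 229/14 + 8 = 341/14.
New quantity: q = 258 − 7(341/14) = 87.5.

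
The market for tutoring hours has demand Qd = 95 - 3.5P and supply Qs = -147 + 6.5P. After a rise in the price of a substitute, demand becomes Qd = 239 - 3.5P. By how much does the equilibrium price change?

Original equilibrium: P* = 24.2, Q* = 10.3.
New equilibrium: 239 - 3.5P = -147 + 6.5P, so 386 = 10P and P' = 38.6; Q' = 239 − 3.5(38.6) = 103.9.
Change in price: 38.6 − 24.2 = 14.4.

ΔP = 14.4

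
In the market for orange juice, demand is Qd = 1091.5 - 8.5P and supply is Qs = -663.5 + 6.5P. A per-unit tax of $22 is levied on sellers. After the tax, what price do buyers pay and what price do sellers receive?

Pre-tax equilibrium: P* = 117, Q* = 97.
Tax on sellers shifts supply to Qs = -663.5 + 6.5(P − 22) = -806.5 + 6.5P.
1091.5 - 8.5P = -806.5 + 6.5P gives buyer price Pb = 1898/15; sellers receive Ps = 1898/15 − 22 = 1568/15.
New quantity: Q = 1091.5 − 8.5(1898/15) = 479/30.

Buyers pay 1898/15, sellers receive 1568/15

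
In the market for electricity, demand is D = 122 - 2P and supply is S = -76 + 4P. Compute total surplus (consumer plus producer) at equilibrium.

Equilibrium: 122 - 2P = -76 + 4P gives P* = 33, Q* = 56.
Demand choke price: P = 61; supply starts at P = 19.
CS = ½(61 − 33)(56) = 784; PS = ½(33 − 19)(56) = 392.

Total surplus = 1176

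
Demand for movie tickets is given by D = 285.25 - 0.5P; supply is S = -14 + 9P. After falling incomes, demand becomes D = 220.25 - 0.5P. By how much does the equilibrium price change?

ΔP = -130/19

Original equilibrium: P* = 31.5, Q* = 269.5.
New equilibrium: 220.25 - 0.5P = -14 + 9P, so 234.25 = 9.5P and P' = 937/38; Q' = 220.25 − 0.5(937/38) = 7901/38.
Change in price: 937/38 − 31.5 = -130/19.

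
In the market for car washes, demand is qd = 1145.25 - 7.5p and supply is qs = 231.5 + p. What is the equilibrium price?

p* = 107.5

Set qd = qs: 1145.25 - 7.5p = 231.5 + p.
913.75 = 8.5p, so p* = 107.5.
q* = 1145.25 − 7.5(107.5) = 339.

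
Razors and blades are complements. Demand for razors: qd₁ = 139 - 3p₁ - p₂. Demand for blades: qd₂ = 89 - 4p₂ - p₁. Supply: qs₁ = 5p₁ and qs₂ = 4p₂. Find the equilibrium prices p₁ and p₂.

p₁ = 341/21, p₂ = 191/21

Market 1: 139 - 3p₁ - p₂ = 5p₁ → 8p₁ + p₂ = 139.
Market 2: 8p₂ + p₁ = 89.
Eliminating p₂: 8×(1) − 1×(2) gives 63p₁ = 1023, so p₁ = 341/21.
Back-substitute into (2): p₂ = (89 − 1×341/21) / 8 = 191/21.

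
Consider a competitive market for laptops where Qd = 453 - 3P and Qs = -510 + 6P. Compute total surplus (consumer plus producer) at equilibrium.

Equilibrium: 453 - 3P = -510 + 6P gives P* = 107, Q* = 132.
Demand choke price: P = 151; supply starts at P = 85.
CS = ½(151 − 107)(132) = 2904; PS = ½(107 − 85)(132) = 1452.

Total surplus = 4356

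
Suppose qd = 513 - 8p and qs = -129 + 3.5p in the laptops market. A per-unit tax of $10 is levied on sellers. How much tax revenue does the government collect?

Tax revenue = 9670/23

Pre-tax equilibrium: p* = 1284/23, q* = 1527/23.
Tax on sellers shifts supply to qs = -129 + 3.5(p − 10) = -164 + 3.5p.
513 - 8p = -164 + 3.5p gives buyer price pb = 1354/23; sellers receive ps = 1354/23 − 10 = 1124/23.
New quantity: q = 513 − 8(1354/23) = 967/23.
Revenue = 10 × 967/23 = 9670/23.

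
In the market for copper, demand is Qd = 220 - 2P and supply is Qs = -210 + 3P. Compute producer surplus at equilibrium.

Producer surplus = 384

Equilibrium: 220 - 2P = -210 + 3P gives P* = 86, Q* = 48.
Supply starts at P = 70 (where Qs = 0).
PS = ½(86 − 70)(48) = 384.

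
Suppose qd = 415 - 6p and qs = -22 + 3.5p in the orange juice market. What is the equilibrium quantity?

Set qd = qs: 415 - 6p = -22 + 3.5p.
437 = 9.5p, so p* = 46.
q* = 415 − 6(46) = 139.

q* = 139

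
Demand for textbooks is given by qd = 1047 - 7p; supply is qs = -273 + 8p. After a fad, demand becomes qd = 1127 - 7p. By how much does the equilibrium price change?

Original equilibrium: p* = 88, q* = 431.
New equilibrium: 1127 - 7p = -273 + 8p, so 1400 = 15p and p' = 280/3; q' = 1127 − 7(280/3) = 1421/3.
Change in price: 280/3 − 88 = 16/3.

Δp = 16/3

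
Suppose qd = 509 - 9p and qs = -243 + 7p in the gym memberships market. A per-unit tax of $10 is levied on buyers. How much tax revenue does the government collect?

Pre-tax equilibrium: p* = 47, q* = 86.
Tax on buyers shifts demand to qd = 509 − 9(p + 10) = 419 - 9p.
419 - 9p = -243 + 7p gives seller price ps = 41.375; buyers pay pb = 41.375 + 10 = 51.375.
New quantity: q = 509 − 9(51.375) = 46.625.
Revenue = 10 × 46.625 = 466.25.

Tax revenue = 466.25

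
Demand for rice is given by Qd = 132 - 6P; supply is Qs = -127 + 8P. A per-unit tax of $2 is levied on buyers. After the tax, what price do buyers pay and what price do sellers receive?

Pre-tax equilibrium: P* = 18.5, Q* = 21.
Tax on buyers shifts demand to Qd = 132 − 6(P + 2) = 120 - 6P.
120 - 6P = -127 + 8P gives seller price Ps = 247/14; buyers pay Pb = 247/14 + 2 = 275/14.
New quantity: Q = 132 − 6(275/14) = 99/7.

Buyers pay 275/14, sellers receive 247/14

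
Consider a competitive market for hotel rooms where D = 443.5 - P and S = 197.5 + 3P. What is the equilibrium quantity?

Set D = S: 443.5 - P = 197.5 + 3P.
246 = 4P, so P* = 61.5.
Q* = 443.5 − 1(61.5) = 382.

Q* = 382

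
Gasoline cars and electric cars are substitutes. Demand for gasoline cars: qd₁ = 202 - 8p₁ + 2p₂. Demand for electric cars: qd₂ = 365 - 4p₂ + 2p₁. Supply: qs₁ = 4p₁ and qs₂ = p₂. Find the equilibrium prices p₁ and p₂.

Market 1: 202 - 8p₁ + 2p₂ = 4p₁ → 12p₁ - 2p₂ = 202.
Market 2: 5p₂ - 2p₁ = 365.
Eliminating p₂: 5×(1) + 2×(2) gives 56p₁ = 1740, so p₁ = 435/14.
Back-substitute into (2): p₂ = (365 + 2×435/14) / 5 = 598/7.

p₁ = 435/14, p₂ = 598/7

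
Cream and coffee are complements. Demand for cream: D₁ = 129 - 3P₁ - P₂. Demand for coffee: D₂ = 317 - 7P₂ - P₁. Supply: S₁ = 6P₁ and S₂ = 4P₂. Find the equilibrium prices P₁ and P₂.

P₁ = 551/49, P₂ = 1362/49

Market 1: 129 - 3P₁ - P₂ = 6P₁ → 9P₁ + P₂ = 129.
Market 2: 11P₂ + P₁ = 317.
Eliminating P₂: 11×(1) − 1×(2) gives 98P₁ = 1102, so P₁ = 551/49.
Back-substitute into (2): P₂ = (317 − 1×551/49) / 11 = 1362/49.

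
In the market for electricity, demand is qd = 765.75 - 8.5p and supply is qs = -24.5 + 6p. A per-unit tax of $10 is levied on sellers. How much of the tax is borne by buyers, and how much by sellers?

Pre-tax equilibrium: p* = 54.5, q* = 302.5.
Tax on sellers shifts supply to qs = -24.5 + 6(p − 10) = -84.5 + 6p.
765.75 - 8.5p = -84.5 + 6p gives buyer price pb = 3401/58; sellers receive ps = 3401/58 − 10 = 2821/58.
New quantity: q = 765.75 − 8.5(3401/58) = 15505/58.
Buyer burden = 3401/58 − 54.5 = 120/29; seller burden = 54.5 − 2821/58 = 170/29.

Buyers bear 120/29, sellers bear 170/29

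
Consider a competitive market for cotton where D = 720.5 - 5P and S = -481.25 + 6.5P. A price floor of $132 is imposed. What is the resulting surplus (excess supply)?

Surplus = 316.25

Equilibrium price would be P* = 104.5, so the floor at 132 binds.
At P = 132: D = 60.5, S = 376.75.
Surplus = 376.75 − 60.5 = 316.25.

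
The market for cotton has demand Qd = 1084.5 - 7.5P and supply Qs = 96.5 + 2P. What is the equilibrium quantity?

Q* = 304.5

Set Qd = Qs: 1084.5 - 7.5P = 96.5 + 2P.
988 = 9.5P, so P* = 104.
Q* = 1084.5 − 7.5(104) = 304.5.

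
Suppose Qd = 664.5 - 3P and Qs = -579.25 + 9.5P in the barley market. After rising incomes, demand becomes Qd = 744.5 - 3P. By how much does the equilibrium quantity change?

Original equilibrium: P* = 99.5, Q* = 366.
New equilibrium: 744.5 - 3P = -579.25 + 9.5P, so 1323.75 = 12.5P and P' = 105.9; Q' = 744.5 − 3(105.9) = 426.8.
Change in quantity: 426.8 − 366 = 60.8.

ΔQ = 60.8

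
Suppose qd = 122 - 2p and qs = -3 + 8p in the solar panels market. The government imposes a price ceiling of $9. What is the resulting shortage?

Shortage = 35

Equilibrium price would be p* = 12.5, so the ceiling at 9 binds.
At p = 9: qd = 122 − 2(9) = 104, qs = -3 + 8(9) = 69.
Shortage = 104 − 69 = 35.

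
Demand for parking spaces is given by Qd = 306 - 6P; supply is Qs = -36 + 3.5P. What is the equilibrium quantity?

Set Qd = Qs: 306 - 6P = -36 + 3.5P.
342 = 9.5P, so P* = 36.
Q* = 306 − 6(36) = 90.

Q* = 90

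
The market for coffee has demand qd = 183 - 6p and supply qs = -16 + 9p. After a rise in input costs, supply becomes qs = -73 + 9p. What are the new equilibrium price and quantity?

Original equilibrium: p* = 199/15, q* = 103.4.
New equilibrium: 183 - 6p = -73 + 9p, so 256 = 15p and p' = 256/15; q' = 183 − 6(256/15) = 80.6.

p' = 256/15, q' = 80.6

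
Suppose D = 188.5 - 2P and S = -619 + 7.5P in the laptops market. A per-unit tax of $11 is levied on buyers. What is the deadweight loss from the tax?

Pre-tax equilibrium: P* = 85, Q* = 18.5.
Tax on buyers shifts demand to D = 188.5 − 2(P + 11) = 166.5 - 2P.
166.5 - 2P = -619 + 7.5P gives seller price Ps = 1571/19; buyers pay Pb = 1571/19 + 11 = 1780/19.
New quantity: Q = 188.5 − 2(1780/19) = 43/38.
DWL = ½ × 11 × (18.5 − 43/38) = 1815/19.

Deadweight loss = 1815/19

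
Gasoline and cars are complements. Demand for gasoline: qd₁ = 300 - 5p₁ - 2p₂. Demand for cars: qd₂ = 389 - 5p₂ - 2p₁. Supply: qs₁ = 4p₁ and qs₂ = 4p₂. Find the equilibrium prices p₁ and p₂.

p₁ = 1922/77, p₂ = 2901/77

Market 1: 300 - 5p₁ - 2p₂ = 4p₁ → 9p₁ + 2p₂ = 300.
Market 2: 9p₂ + 2p₁ = 389.
Eliminating p₂: 9×(1) − 2×(2) gives 77p₁ = 1922, so p₁ = 1922/77.
Back-substitute into (2): p₂ = (389 − 2×1922/77) / 9 = 2901/77.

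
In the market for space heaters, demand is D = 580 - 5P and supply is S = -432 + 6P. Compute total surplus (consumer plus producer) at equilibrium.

Equilibrium: 580 - 5P = -432 + 6P gives P* = 92, Q* = 120.
Demand choke price: P = 116; supply starts at P = 72.
CS = ½(116 − 92)(120) = 1440; PS = ½(92 − 72)(120) = 1200.

Total surplus = 2640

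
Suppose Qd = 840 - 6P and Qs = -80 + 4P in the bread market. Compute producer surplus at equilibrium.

Equilibrium: 840 - 6P = -80 + 4P gives P* = 92, Q* = 288.
Supply starts at P = 20 (where Qs = 0).
PS = ½(92 − 20)(288) = 10368.

Producer surplus = 10368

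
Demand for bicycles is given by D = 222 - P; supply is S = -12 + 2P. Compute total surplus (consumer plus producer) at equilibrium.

Equilibrium: 222 - P = -12 + 2P gives P* = 78, Q* = 144.
Demand choke price: P = 222; supply starts at P = 6.
CS = ½(222 − 78)(144) = 10368; PS = ½(78 − 6)(144) = 5184.

Total surplus = 15552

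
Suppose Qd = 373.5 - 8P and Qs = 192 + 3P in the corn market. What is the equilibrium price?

Set Qd = Qs: 373.5 - 8P = 192 + 3P.
181.5 = 11P, so P* = 16.5.
Q* = 373.5 − 8(16.5) = 241.5.

P* = 16.5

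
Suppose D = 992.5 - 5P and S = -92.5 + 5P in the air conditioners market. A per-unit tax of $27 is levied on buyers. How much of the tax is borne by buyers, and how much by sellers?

Buyers bear $13.5, sellers bear $13.5

Pre-tax equilibrium: P* = 108.5, Q* = 450.
Tax on buyers shifts demand to D = 992.5 − 5(P + 27) = 857.5 - 5P.
857.5 - 5P = -92.5 + 5P gives seller price Ps = 95; buyers pay Pb = 95 + 27 = 122.
New quantity: Q = 992.5 − 5(122) = 382.5.
Buyer burden = 122 − 108.5 = 13.5; seller burden = 108.5 − 95 = 13.5.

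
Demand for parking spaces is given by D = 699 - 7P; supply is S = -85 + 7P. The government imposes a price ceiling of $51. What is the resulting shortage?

Shortage = 70

Equilibrium price would be P* = 56, so the ceiling at 51 binds.
At P = 51: D = 699 − 7(51) = 342, S = -85 + 7(51) = 272.
Shortage = 342 − 272 = 70.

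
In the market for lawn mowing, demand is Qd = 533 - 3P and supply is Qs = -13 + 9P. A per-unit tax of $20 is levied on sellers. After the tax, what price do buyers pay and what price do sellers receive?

Pre-tax equilibrium: P* = 45.5, Q* = 396.5.
Tax on sellers shifts supply to Qs = -13 + 9(P − 20) = -193 + 9P.
533 - 3P = -193 + 9P gives buyer price Pb = 60.5; sellers receive Ps = 60.5 − 20 = 40.5.
New quantity: Q = 533 − 3(60.5) = 351.5.

Buyers pay $60.5, sellers receive $40.5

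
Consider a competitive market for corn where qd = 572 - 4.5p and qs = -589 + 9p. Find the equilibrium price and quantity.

p* = 86, q* = 185

Set qd = qs: 572 - 4.5p = -589 + 9p.
1161 = 13.5p, so p* = 86.
q* = 572 − 4.5(86) = 185.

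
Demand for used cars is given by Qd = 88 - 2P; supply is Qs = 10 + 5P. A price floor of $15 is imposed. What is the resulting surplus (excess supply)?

Surplus = 27

Equilibrium price would be P* = 78/7, so the floor at 15 binds.
At P = 15: Qd = 58, Qs = 85.
Surplus = 85 − 58 = 27.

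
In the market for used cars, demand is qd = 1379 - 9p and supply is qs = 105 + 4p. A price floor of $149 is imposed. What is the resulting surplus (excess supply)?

Surplus = 663

Equilibrium price would be p* = 98, so the floor at 149 binds.
At p = 149: qd = 38, qs = 701.
Surplus = 701 − 38 = 663.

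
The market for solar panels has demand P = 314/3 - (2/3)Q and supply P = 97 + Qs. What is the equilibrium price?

Set the two price expressions equal: 314/3 - (2/3)Q = 97 + Q.
23/3 = (5/3)Q, so Q* = 4.6.
P* = 314/3 − (2/3)(4.6) = 101.6.

P* = 101.6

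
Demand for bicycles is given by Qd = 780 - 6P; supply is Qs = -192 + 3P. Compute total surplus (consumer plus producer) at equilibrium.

Total surplus = 4356

Equilibrium: 780 - 6P = -192 + 3P gives P* = 108, Q* = 132.
Demand choke price: P = 130; supply starts at P = 64.
CS = ½(130 − 108)(132) = 1452; PS = ½(108 − 64)(132) = 2904.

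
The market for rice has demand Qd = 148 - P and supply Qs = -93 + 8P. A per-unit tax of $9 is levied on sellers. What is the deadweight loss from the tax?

Deadweight loss = 36

Pre-tax equilibrium: P* = 241/9, Q* = 1091/9.
Tax on sellers shifts supply to Qs = -93 + 8(P − 9) = -165 + 8P.
148 - P = -165 + 8P gives buyer price Pb = 313/9; sellers receive Ps = 313/9 − 9 = 232/9.
New quantity: Q = 148 − 1(313/9) = 1019/9.
DWL = ½ × 9 × (1091/9 − 1019/9) = 36.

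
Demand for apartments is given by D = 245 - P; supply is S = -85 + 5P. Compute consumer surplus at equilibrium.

Equilibrium: 245 - P = -85 + 5P gives P* = 55, Q* = 190.
Demand choke price (D = 0): P = 245.
CS = ½(245 − 55)(190) = 18050.

Consumer surplus = 18050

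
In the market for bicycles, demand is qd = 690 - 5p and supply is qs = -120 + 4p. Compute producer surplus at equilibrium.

Producer surplus = 7200

Equilibrium: 690 - 5p = -120 + 4p gives p* = 90, q* = 240.
Supply starts at p = 30 (where qs = 0).
PS = ½(90 − 30)(240) = 7200.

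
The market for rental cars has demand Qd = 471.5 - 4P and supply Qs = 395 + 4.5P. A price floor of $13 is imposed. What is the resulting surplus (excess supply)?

Surplus = 34

Equilibrium price would be P* = 9, so the floor at 13 binds.
At P = 13: Qd = 419.5, Qs = 453.5.
Surplus = 453.5 − 419.5 = 34.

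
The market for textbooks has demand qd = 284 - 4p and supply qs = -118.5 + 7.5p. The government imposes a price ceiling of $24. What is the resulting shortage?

Equilibrium price would be p* = 35, so the ceiling at 24 binds.
At p = 24: qd = 284 − 4(24) = 188, qs = -118.5 + 7.5(24) = 61.5.
Shortage = 188 − 61.5 = 126.5.

Shortage = 126.5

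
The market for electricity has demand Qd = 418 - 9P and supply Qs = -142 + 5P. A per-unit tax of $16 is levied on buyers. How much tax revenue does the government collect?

Pre-tax equilibrium: P* = 40, Q* = 58.
Tax on buyers shifts demand to Qd = 418 − 9(P + 16) = 274 - 9P.
274 - 9P = -142 + 5P gives seller price Ps = 208/7; buyers pay Pb = 208/7 + 16 = 320/7.
New quantity: Q = 418 − 9(320/7) = 46/7.
Revenue = 16 × 46/7 = 736/7.

Tax revenue = 736/7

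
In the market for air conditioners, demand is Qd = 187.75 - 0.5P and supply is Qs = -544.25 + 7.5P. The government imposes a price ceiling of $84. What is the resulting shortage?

Shortage = 60

Equilibrium price would be P* = 91.5, so the ceiling at 84 binds.
At P = 84: Qd = 187.75 − 0.5(84) = 145.75, Qs = -544.25 + 7.5(84) = 85.75.
Shortage = 145.75 − 85.75 = 60.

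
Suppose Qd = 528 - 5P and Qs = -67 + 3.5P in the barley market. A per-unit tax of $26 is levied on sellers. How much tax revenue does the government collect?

Tax revenue = 55016/17

Pre-tax equilibrium: P* = 70, Q* = 178.
Tax on sellers shifts supply to Qs = -67 + 3.5(P − 26) = -158 + 3.5P.
528 - 5P = -158 + 3.5P gives buyer price Pb = 1372/17; sellers receive Ps = 1372/17 − 26 = 930/17.
New quantity: Q = 528 − 5(1372/17) = 2116/17.
Revenue = 26 × 2116/17 = 55016/17.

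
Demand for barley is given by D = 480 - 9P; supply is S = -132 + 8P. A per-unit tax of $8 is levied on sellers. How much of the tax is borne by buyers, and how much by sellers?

Pre-tax equilibrium: P* = 36, Q* = 156.
Tax on sellers shifts supply to S = -132 + 8(P − 8) = -196 + 8P.
480 - 9P = -196 + 8P gives buyer price Pb = 676/17; sellers receive Ps = 676/17 − 8 = 540/17.
New quantity: Q = 480 − 9(676/17) = 2076/17.
Buyer burden = 676/17 − 36 = 64/17; seller burden = 36 − 540/17 = 72/17.

Buyers bear 64/17, sellers bear 72/17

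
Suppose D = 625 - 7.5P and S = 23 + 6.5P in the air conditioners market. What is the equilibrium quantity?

Q* = 302.5

Set D = S: 625 - 7.5P = 23 + 6.5P.
602 = 14P, so P* = 43.
Q* = 625 − 7.5(43) = 302.5.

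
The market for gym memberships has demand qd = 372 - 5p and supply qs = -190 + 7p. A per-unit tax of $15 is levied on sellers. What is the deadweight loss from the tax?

Deadweight loss = 328.125

Pre-tax equilibrium: p* = 281/6, q* = 827/6.
Tax on sellers shifts supply to qs = -190 + 7(p − 15) = -295 + 7p.
372 - 5p = -295 + 7p gives buyer price pb = 667/12; sellers receive ps = 667/12 − 15 = 487/12.
New quantity: q = 372 − 5(667/12) = 1129/12.
DWL = ½ × 15 × (827/6 − 1129/12) = 328.125.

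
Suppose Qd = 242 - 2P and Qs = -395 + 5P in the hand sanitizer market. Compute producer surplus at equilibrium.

Equilibrium: 242 - 2P = -395 + 5P gives P* = 91, Q* = 60.
Supply starts at P = 79 (where Qs = 0).
PS = ½(91 − 79)(60) = 360.

Producer surplus = 360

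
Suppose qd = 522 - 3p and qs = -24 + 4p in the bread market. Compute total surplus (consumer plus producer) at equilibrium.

Total surplus = 24192

Equilibrium: 522 - 3p = -24 + 4p gives p* = 78, q* = 288.
Demand choke price: p = 174; supply starts at p = 6.
CS = ½(174 − 78)(288) = 13824; PS = ½(78 − 6)(288) = 10368.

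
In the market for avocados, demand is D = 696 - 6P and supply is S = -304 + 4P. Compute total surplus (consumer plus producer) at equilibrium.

Equilibrium: 696 - 6P = -304 + 4P gives P* = 100, Q* = 96.
Demand choke price: P = 116; supply starts at P = 76.
CS = ½(116 − 100)(96) = 768; PS = ½(100 − 76)(96) = 1152.

Total surplus = 1920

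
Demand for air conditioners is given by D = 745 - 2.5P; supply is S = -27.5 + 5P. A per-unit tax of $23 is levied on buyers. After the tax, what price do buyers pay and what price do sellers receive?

Buyers pay 355/3, sellers receive 286/3

Pre-tax equilibrium: P* = 103, Q* = 487.5.
Tax on buyers shifts demand to D = 745 − 2.5(P + 23) = 687.5 - 2.5P.
687.5 - 2.5P = -27.5 + 5P gives seller price Ps = 286/3; buyers pay Pb = 286/3 + 23 = 355/3.
New quantity: Q = 745 − 2.5(355/3) = 2695/6.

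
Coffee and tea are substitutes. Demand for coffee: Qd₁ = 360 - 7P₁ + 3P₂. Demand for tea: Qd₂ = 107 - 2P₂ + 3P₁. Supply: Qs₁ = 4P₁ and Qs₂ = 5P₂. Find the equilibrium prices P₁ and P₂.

Market 1: 360 - 7P₁ + 3P₂ = 4P₁ → 11P₁ - 3P₂ = 360.
Market 2: 7P₂ - 3P₁ = 107.
Eliminating P₂: 7×(1) + 3×(2) gives 68P₁ = 2841, so P₁ = 2841/68.
Back-substitute into (2): P₂ = (107 + 3×2841/68) / 7 = 2257/68.

P₁ = 2841/68, P₂ = 2257/68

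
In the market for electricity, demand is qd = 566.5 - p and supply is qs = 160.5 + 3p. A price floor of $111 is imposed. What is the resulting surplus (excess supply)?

Equilibrium price would be p* = 101.5, so the floor at 111 binds.
At p = 111: qd = 455.5, qs = 493.5.
Surplus = 493.5 − 455.5 = 38.

Surplus = 38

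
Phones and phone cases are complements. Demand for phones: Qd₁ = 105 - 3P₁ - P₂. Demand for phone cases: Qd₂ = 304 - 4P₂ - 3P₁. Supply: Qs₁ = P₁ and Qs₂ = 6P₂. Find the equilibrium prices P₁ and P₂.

Market 1: 105 - 3P₁ - P₂ = P₁ → 4P₁ + P₂ = 105.
Market 2: 10P₂ + 3P₁ = 304.
Eliminating P₂: 10×(1) − 1×(2) gives 37P₁ = 746, so P₁ = 746/37.
Back-substitute into (2): P₂ = (304 − 3×746/37) / 10 = 901/37.

P₁ = 746/37, P₂ = 901/37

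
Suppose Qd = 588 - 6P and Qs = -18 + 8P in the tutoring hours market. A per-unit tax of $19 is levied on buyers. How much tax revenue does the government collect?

Pre-tax equilibrium: P* = 303/7, Q* = 2298/7.
Tax on buyers shifts demand to Qd = 588 − 6(P + 19) = 474 - 6P.
474 - 6P = -18 + 8P gives seller price Ps = 246/7; buyers pay Pb = 246/7 + 19 = 379/7.
New quantity: Q = 588 − 6(379/7) = 1842/7.
Revenue = 19 × 1842/7 = 34998/7.

Tax revenue = 34998/7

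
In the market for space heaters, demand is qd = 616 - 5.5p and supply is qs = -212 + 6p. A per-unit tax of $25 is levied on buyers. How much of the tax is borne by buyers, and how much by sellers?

Buyers bear 300/23, sellers bear 275/23

Pre-tax equilibrium: p* = 72, q* = 220.
Tax on buyers shifts demand to qd = 616 − 5.5(p + 25) = 478.5 - 5.5p.
478.5 - 5.5p = -212 + 6p gives seller price ps = 1381/23; buyers pay pb = 1381/23 + 25 = 1956/23.
New quantity: q = 616 − 5.5(1956/23) = 3410/23.
Buyer burden = 1956/23 − 72 = 300/23; seller burden = 72 − 1381/23 = 275/23.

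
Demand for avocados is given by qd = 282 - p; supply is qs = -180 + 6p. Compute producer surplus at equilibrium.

Equilibrium: 282 - p = -180 + 6p gives p* = 66, q* = 216.
Supply starts at p = 30 (where qs = 0).
PS = ½(66 − 30)(216) = 3888.

Producer surplus = 3888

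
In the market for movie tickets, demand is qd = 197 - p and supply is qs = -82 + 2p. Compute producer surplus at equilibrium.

Equilibrium: 197 - p = -82 + 2p gives p* = 93, q* = 104.
Supply starts at p = 41 (where qs = 0).
PS = ½(93 − 41)(104) = 2704.

Producer surplus = 2704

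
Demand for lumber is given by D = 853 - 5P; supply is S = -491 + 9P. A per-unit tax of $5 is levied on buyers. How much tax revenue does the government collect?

Pre-tax equilibrium: P* = 96, Q* = 373.
Tax on buyers shifts demand to D = 853 − 5(P + 5) = 828 - 5P.
828 - 5P = -491 + 9P gives seller price Ps = 1319/14; buyers pay Pb = 1319/14 + 5 = 1389/14.
New quantity: Q = 853 − 5(1389/14) = 4997/14.
Revenue = 5 × 4997/14 = 24985/14.

Tax revenue = 24985/14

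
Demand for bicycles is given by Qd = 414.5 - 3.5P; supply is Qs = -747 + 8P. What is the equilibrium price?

P* = 101

Set Qd = Qs: 414.5 - 3.5P = -747 + 8P.
1161.5 = 11.5P, so P* = 101.
Q* = 414.5 − 3.5(101) = 61.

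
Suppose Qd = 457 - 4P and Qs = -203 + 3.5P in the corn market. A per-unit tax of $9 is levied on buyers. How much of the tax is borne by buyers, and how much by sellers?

Pre-tax equilibrium: P* = 88, Q* = 105.
Tax on buyers shifts demand to Qd = 457 − 4(P + 9) = 421 - 4P.
421 - 4P = -203 + 3.5P gives seller price Ps = 83.2; buyers pay Pb = 83.2 + 9 = 92.2.
New quantity: Q = 457 − 4(92.2) = 88.2.
Buyer burden = 92.2 − 88 = 4.2; seller burden = 88 − 83.2 = 4.8.

Buyers bear $4.2, sellers bear $4.8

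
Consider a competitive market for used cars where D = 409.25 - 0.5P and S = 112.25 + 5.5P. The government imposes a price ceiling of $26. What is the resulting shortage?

Shortage = 141

Equilibrium price would be P* = 49.5, so the ceiling at 26 binds.
At P = 26: D = 409.25 − 0.5(26) = 396.25, S = 112.25 + 5.5(26) = 255.25.
Shortage = 396.25 − 255.25 = 141.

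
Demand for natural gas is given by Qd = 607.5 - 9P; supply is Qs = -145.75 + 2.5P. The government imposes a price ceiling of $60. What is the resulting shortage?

Equilibrium price would be P* = 65.5, so the ceiling at 60 binds.
At P = 60: Qd = 607.5 − 9(60) = 67.5, Qs = -145.75 + 2.5(60) = 4.25.
Shortage = 67.5 − 4.25 = 63.25.

Shortage = 63.25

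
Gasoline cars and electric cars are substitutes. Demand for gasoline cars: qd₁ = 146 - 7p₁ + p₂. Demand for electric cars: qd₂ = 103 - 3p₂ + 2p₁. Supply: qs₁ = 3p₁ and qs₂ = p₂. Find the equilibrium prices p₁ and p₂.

Market 1: 146 - 7p₁ + p₂ = 3p₁ → 10p₁ - p₂ = 146.
Market 2: 4p₂ - 2p₁ = 103.
Eliminating p₂: 4×(1) + 1×(2) gives 38p₁ = 687, so p₁ = 687/38.
Back-substitute into (2): p₂ = (103 + 2×687/38) / 4 = 661/19.

p₁ = 687/38, p₂ = 661/19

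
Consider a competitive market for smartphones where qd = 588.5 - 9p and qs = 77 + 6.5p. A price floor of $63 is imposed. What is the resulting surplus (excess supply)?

Equilibrium price would be p* = 33, so the floor at 63 binds.
At p = 63: qd = 21.5, qs = 486.5.
Surplus = 486.5 − 21.5 = 465.

Surplus = 465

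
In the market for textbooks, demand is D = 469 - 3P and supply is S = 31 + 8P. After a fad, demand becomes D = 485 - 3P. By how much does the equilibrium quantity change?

ΔQ = 128/11

Original equilibrium: P* = 438/11, Q* = 3845/11.
New equilibrium: 485 - 3P = 31 + 8P, so 454 = 11P and P' = 454/11; Q' = 485 − 3(454/11) = 3973/11.
Change in quantity: 3973/11 − 3845/11 = 128/11.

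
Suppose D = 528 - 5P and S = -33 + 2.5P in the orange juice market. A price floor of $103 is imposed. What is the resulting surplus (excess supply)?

Surplus = 211.5

Equilibrium price would be P* = 74.8, so the floor at 103 binds.
At P = 103: D = 13, S = 224.5.
Surplus = 224.5 − 13 = 211.5.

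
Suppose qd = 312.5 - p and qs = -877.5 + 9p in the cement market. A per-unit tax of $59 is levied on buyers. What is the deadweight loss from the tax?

Pre-tax equilibrium: p* = 119, q* = 193.5.
Tax on buyers shifts demand to qd = 312.5 − 1(p + 59) = 253.5 - p.
253.5 - p = -877.5 + 9p gives seller price ps = 113.1; buyers pay pb = 113.1 + 59 = 172.1.
New quantity: q = 312.5 − 1(172.1) = 140.4.
DWL = ½ × 59 × (193.5 − 140.4) = 1566.45.

Deadweight loss = 1566.45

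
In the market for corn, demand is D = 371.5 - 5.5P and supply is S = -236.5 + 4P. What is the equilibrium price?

P* = 64

Set D = S: 371.5 - 5.5P = -236.5 + 4P.
608 = 9.5P, so P* = 64.
Q* = 371.5 − 5.5(64) = 19.5.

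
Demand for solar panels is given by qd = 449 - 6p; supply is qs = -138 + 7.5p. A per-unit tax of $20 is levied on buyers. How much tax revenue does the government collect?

Tax revenue = 21860/9

Pre-tax equilibrium: p* = 1174/27, q* = 1693/9.
Tax on buyers shifts demand to qd = 449 − 6(p + 20) = 329 - 6p.
329 - 6p = -138 + 7.5p gives seller price ps = 934/27; buyers pay pb = 934/27 + 20 = 1474/27.
New quantity: q = 449 − 6(1474/27) = 1093/9.
Revenue = 20 × 1093/9 = 21860/9.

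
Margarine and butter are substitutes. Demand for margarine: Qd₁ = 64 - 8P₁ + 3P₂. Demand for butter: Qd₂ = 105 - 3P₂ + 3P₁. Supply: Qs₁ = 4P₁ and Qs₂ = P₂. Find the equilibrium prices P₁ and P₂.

P₁ = 571/39, P₂ = 484/13

Market 1: 64 - 8P₁ + 3P₂ = 4P₁ → 12P₁ - 3P₂ = 64.
Market 2: 4P₂ - 3P₁ = 105.
Eliminating P₂: 4×(1) + 3×(2) gives 39P₁ = 571, so P₁ = 571/39.
Back-substitute into (2): P₂ = (105 + 3×571/39) / 4 = 484/13.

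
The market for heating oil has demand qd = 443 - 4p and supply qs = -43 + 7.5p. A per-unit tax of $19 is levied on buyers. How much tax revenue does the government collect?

Pre-tax equilibrium: p* = 972/23, q* = 6301/23.
Tax on buyers shifts demand to qd = 443 − 4(p + 19) = 367 - 4p.
367 - 4p = -43 + 7.5p gives seller price ps = 820/23; buyers pay pb = 820/23 + 19 = 1257/23.
New quantity: q = 443 − 4(1257/23) = 5161/23.
Revenue = 19 × 5161/23 = 98059/23.

Tax revenue = 98059/23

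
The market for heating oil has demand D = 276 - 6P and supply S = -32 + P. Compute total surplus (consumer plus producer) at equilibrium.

Equilibrium: 276 - 6P = -32 + P gives P* = 44, Q* = 12.
Demand choke price: P = 46; supply starts at P = 32.
CS = ½(46 − 44)(12) = 12; PS = ½(44 − 32)(12) = 72.

Total surplus = 84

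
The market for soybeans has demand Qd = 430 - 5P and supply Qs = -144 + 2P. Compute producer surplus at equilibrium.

Equilibrium: 430 - 5P = -144 + 2P gives P* = 82, Q* = 20.
Supply starts at P = 72 (where Qs = 0).
PS = ½(82 − 72)(20) = 100.

Producer surplus = 100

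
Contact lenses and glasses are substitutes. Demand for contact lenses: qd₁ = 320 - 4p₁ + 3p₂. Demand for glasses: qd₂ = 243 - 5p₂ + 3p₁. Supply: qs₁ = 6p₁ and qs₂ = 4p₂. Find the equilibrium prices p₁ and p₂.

p₁ = 401/9, p₂ = 1130/27

Market 1: 320 - 4p₁ + 3p₂ = 6p₁ → 10p₁ - 3p₂ = 320.
Market 2: 9p₂ - 3p₁ = 243.
Eliminating p₂: 9×(1) + 3×(2) gives 81p₁ = 3609, so p₁ = 401/9.
Back-substitute into (2): p₂ = (243 + 3×401/9) / 9 = 1130/27.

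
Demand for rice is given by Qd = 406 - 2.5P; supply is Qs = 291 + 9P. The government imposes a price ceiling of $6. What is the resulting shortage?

Shortage = 46

Equilibrium price would be P* = 10, so the ceiling at 6 binds.
At P = 6: Qd = 406 − 2.5(6) = 391, Qs = 291 + 9(6) = 345.
Shortage = 391 − 345 = 46.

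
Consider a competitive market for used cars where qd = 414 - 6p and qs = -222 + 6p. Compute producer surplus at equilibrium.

Producer surplus = 768

Equilibrium: 414 - 6p = -222 + 6p gives p* = 53, q* = 96.
Supply starts at p = 37 (where qs = 0).
PS = ½(53 − 37)(96) = 768.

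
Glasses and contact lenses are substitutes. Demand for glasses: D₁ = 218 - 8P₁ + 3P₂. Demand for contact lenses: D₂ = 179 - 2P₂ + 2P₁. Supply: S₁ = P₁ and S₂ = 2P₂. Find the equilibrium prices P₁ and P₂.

P₁ = 1409/30, P₂ = 2047/30

Market 1: 218 - 8P₁ + 3P₂ = P₁ → 9P₁ - 3P₂ = 218.
Market 2: 4P₂ - 2P₁ = 179.
Eliminating P₂: 4×(1) + 3×(2) gives 30P₁ = 1409, so P₁ = 1409/30.
Back-substitute into (2): P₂ = (179 + 2×1409/30) / 4 = 2047/30.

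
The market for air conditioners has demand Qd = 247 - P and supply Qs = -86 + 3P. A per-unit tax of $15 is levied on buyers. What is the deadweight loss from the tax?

Deadweight loss = 84.375

Pre-tax equilibrium: P* = 83.25, Q* = 163.75.
Tax on buyers shifts demand to Qd = 247 − 1(P + 15) = 232 - P.
232 - P = -86 + 3P gives seller price Ps = 79.5; buyers pay Pb = 79.5 + 15 = 94.5.
New quantity: Q = 247 − 1(94.5) = 152.5.
DWL = ½ × 15 × (163.75 − 152.5) = 84.375.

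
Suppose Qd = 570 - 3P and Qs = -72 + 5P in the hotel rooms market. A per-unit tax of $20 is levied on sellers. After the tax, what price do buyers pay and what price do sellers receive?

Buyers pay $92.75, sellers receive $72.75

Pre-tax equilibrium: P* = 80.25, Q* = 329.25.
Tax on sellers shifts supply to Qs = -72 + 5(P − 20) = -172 + 5P.
570 - 3P = -172 + 5P gives buyer price Pb = 92.75; sellers receive Ps = 92.75 − 20 = 72.75.
New quantity: Q = 570 − 3(92.75) = 291.75.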